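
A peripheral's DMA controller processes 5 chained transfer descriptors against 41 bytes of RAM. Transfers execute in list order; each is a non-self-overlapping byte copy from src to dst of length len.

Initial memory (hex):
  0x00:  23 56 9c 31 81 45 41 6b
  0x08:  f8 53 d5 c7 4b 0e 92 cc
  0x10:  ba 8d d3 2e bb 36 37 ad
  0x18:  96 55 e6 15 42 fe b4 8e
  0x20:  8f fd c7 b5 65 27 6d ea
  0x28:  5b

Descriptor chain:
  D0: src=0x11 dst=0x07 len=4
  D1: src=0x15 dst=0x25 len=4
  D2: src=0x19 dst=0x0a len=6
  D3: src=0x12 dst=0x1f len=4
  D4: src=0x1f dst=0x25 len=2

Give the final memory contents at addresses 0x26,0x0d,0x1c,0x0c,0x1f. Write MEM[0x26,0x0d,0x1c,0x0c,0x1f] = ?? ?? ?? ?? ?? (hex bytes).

MEM[0x26,0x0d,0x1c,0x0c,0x1f] = 2e 42 42 15 d3

[0] 0x11->0x07 len=4 : 8d d3 2e bb
[1] 0x15->0x25 len=4 : 36 37 ad 96
[2] 0x19->0x0a len=6 : 55 e6 15 42 fe b4
[3] 0x12->0x1f len=4 : d3 2e bb 36
[4] 0x1f->0x25 len=2 : d3 2e
query mem[0x26]=0x2e, mem[0x0d]=0x42, mem[0x1c]=0x42, mem[0x0c]=0x15, mem[0x1f]=0xd3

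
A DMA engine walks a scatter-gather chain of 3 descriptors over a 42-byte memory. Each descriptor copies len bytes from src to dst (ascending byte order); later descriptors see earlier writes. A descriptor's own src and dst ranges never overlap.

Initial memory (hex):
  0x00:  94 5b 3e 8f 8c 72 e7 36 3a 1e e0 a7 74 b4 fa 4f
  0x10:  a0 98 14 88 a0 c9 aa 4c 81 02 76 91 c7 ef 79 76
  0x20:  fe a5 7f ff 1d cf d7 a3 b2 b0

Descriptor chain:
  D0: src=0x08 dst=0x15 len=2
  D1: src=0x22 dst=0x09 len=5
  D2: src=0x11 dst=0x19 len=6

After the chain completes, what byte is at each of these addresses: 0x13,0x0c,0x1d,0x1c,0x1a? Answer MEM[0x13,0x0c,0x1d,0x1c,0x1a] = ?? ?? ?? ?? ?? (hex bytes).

#0 dst[0x15+2] := {0x3a,0x1e}
#1 dst[0x09+5] := {0x7f,0xff,0x1d,0xcf,0xd7}
#2 dst[0x19+6] := {0x98,0x14,0x88,0xa0,0x3a,0x1e}
query mem[0x13]=0x88, mem[0x0c]=0xcf, mem[0x1d]=0x3a, mem[0x1c]=0xa0, mem[0x1a]=0x14

MEM[0x13,0x0c,0x1d,0x1c,0x1a] = 88 cf 3a a0 14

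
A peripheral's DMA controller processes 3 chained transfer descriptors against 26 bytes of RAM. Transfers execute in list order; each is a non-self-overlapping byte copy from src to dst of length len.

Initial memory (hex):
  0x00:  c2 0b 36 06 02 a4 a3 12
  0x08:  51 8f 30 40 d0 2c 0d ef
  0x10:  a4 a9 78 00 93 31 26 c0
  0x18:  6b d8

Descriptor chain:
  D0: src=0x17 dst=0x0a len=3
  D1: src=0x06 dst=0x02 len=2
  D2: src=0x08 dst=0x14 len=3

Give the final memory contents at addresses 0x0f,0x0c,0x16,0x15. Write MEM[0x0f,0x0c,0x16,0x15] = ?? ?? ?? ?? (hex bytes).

#0 dst[0x0a+3] := {0xc0,0x6b,0xd8}
#1 dst[0x02+2] := {0xa3,0x12}
#2 dst[0x14+3] := {0x51,0x8f,0xc0}
query mem[0x0f]=0xef, mem[0x0c]=0xd8, mem[0x16]=0xc0, mem[0x15]=0x8f

MEM[0x0f,0x0c,0x16,0x15] = ef d8 c0 8f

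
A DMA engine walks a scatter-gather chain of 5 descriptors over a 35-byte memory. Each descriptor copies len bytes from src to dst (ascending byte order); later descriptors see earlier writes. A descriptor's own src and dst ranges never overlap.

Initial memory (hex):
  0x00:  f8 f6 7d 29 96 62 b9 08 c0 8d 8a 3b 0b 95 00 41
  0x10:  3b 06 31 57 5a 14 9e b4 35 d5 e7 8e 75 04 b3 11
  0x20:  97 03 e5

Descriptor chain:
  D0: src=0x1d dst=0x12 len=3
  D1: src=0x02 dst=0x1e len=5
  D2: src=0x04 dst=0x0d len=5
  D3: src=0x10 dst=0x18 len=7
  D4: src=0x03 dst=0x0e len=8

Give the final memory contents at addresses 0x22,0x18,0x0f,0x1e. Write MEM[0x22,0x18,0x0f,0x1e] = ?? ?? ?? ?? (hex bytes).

MEM[0x22,0x18,0x0f,0x1e] = b9 08 96 9e

#0 dst[0x12+3] := {0x04,0xb3,0x11}
#1 dst[0x1e+5] := {0x7d,0x29,0x96,0x62,0xb9}
#2 dst[0x0d+5] := {0x96,0x62,0xb9,0x08,0xc0}
#3 dst[0x18+7] := {0x08,0xc0,0x04,0xb3,0x11,0x14,0x9e}
#4 dst[0x0e+8] := {0x29,0x96,0x62,0xb9,0x08,0xc0,0x8d,0x8a}
query mem[0x22]=0xb9, mem[0x18]=0x08, mem[0x0f]=0x96, mem[0x1e]=0x9e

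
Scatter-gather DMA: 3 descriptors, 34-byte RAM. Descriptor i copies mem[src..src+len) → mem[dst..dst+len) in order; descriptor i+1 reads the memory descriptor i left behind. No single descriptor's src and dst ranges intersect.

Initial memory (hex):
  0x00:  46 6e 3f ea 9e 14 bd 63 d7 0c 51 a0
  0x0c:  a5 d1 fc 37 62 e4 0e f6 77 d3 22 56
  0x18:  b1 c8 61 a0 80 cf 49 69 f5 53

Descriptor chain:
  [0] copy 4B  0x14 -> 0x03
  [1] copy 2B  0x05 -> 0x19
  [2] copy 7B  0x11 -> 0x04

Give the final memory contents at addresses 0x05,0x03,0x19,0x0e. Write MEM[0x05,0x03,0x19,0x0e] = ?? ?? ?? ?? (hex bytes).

[0] 0x14->0x03 len=4 : 77 d3 22 56
[1] 0x05->0x19 len=2 : 22 56
[2] 0x11->0x04 len=7 : e4 0e f6 77 d3 22 56
query mem[0x05]=0x0e, mem[0x03]=0x77, mem[0x19]=0x22, mem[0x0e]=0xfc

MEM[0x05,0x03,0x19,0x0e] = 0e 77 22 fc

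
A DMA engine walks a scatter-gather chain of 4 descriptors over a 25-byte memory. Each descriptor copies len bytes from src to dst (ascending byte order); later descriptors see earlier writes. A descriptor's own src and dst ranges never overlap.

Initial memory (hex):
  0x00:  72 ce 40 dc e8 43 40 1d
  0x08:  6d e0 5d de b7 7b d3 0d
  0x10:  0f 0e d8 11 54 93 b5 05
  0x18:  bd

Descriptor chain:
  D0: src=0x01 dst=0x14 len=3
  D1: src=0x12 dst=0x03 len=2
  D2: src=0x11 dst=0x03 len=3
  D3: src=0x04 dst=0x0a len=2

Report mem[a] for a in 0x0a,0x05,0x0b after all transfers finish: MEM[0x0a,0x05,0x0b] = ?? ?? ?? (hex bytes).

  after D0: wrote 3B at 0x14 = ce40dc
  after D1: wrote 2B at 0x03 = d811
  after D2: wrote 3B at 0x03 = 0ed811
  after D3: wrote 2B at 0x0a = d811
query mem[0x0a]=0xd8, mem[0x05]=0x11, mem[0x0b]=0x11

MEM[0x0a,0x05,0x0b] = d8 11 11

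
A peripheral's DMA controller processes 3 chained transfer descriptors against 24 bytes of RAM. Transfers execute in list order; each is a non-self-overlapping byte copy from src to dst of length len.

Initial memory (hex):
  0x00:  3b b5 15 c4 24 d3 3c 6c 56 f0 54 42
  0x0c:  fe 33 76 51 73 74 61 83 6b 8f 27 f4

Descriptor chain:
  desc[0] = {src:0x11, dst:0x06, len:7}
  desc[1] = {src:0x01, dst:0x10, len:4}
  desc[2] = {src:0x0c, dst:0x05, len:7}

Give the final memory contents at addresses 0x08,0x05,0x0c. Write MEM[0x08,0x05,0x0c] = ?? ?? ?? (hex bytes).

#0 dst[0x06+7] := {0x74,0x61,0x83,0x6b,0x8f,0x27,0xf4}
#1 dst[0x10+4] := {0xb5,0x15,0xc4,0x24}
#2 dst[0x05+7] := {0xf4,0x33,0x76,0x51,0xb5,0x15,0xc4}
query mem[0x08]=0x51, mem[0x05]=0xf4, mem[0x0c]=0xf4

MEM[0x08,0x05,0x0c] = 51 f4 f4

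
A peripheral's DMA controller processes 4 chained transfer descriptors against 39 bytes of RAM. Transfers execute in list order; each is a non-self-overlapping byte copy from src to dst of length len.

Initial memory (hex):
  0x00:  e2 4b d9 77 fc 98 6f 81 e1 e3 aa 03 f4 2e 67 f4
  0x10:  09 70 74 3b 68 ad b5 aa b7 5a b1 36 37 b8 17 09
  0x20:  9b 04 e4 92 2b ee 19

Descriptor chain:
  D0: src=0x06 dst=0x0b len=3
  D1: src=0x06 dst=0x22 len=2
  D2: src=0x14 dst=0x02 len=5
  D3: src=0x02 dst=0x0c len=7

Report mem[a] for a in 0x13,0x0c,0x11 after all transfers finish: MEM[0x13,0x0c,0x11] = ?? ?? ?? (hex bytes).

MEM[0x13,0x0c,0x11] = 3b 68 81

  after D0: wrote 3B at 0x0b = 6f81e1
  after D1: wrote 2B at 0x22 = 6f81
  after D2: wrote 5B at 0x02 = 68adb5aab7
  after D3: wrote 7B at 0x0c = 68adb5aab781e1
query mem[0x13]=0x3b, mem[0x0c]=0x68, mem[0x11]=0x81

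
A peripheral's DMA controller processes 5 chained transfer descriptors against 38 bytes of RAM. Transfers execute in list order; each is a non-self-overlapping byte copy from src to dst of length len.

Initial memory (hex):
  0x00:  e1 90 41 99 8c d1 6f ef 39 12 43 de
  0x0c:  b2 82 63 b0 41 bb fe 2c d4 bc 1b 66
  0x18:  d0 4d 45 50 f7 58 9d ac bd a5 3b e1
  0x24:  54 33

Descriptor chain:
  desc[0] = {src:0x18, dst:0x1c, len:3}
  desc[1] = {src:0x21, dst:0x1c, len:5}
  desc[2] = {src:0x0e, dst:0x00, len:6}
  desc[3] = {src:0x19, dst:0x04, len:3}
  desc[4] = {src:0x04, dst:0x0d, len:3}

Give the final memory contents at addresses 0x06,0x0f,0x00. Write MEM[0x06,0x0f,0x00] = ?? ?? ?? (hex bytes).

#0 dst[0x1c+3] := {0xd0,0x4d,0x45}
#1 dst[0x1c+5] := {0xa5,0x3b,0xe1,0x54,0x33}
#2 dst[0x00+6] := {0x63,0xb0,0x41,0xbb,0xfe,0x2c}
#3 dst[0x04+3] := {0x4d,0x45,0x50}
#4 dst[0x0d+3] := {0x4d,0x45,0x50}
query mem[0x06]=0x50, mem[0x0f]=0x50, mem[0x00]=0x63

MEM[0x06,0x0f,0x00] = 50 50 63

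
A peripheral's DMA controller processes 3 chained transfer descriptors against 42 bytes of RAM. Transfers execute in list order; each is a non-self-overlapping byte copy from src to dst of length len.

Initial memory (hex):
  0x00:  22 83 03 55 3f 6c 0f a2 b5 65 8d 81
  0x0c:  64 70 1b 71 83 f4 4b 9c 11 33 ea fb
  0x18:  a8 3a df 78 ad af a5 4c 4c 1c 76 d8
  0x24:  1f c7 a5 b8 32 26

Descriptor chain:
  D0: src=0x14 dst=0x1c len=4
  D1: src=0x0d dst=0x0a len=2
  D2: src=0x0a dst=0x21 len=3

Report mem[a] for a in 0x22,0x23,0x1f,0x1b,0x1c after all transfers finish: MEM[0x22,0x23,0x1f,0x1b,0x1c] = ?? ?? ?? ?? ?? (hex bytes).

MEM[0x22,0x23,0x1f,0x1b,0x1c] = 1b 64 fb 78 11

D0: mem[0x1c..0x1f] <- [11 33 ea fb]
D1: mem[0x0a..0x0b] <- [70 1b]
D2: mem[0x21..0x23] <- [70 1b 64]
query mem[0x22]=0x1b, mem[0x23]=0x64, mem[0x1f]=0xfb, mem[0x1b]=0x78, mem[0x1c]=0x11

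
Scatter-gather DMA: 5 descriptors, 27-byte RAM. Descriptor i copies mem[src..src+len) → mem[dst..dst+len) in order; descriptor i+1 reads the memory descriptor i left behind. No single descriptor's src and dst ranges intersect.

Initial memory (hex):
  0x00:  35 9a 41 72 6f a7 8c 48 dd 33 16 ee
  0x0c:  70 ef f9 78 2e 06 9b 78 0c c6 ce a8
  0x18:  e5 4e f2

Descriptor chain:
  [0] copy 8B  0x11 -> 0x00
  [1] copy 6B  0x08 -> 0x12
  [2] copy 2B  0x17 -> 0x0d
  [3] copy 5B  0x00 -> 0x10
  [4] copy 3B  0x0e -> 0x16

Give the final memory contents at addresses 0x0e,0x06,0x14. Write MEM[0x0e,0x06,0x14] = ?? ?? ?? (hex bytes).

MEM[0x0e,0x06,0x14] = e5 a8 c6

  after D0: wrote 8B at 0x00 = 069b780cc6cea8e5
  after D1: wrote 6B at 0x12 = dd3316ee70ef
  after D2: wrote 2B at 0x0d = efe5
  after D3: wrote 5B at 0x10 = 069b780cc6
  after D4: wrote 3B at 0x16 = e57806
query mem[0x0e]=0xe5, mem[0x06]=0xa8, mem[0x14]=0xc6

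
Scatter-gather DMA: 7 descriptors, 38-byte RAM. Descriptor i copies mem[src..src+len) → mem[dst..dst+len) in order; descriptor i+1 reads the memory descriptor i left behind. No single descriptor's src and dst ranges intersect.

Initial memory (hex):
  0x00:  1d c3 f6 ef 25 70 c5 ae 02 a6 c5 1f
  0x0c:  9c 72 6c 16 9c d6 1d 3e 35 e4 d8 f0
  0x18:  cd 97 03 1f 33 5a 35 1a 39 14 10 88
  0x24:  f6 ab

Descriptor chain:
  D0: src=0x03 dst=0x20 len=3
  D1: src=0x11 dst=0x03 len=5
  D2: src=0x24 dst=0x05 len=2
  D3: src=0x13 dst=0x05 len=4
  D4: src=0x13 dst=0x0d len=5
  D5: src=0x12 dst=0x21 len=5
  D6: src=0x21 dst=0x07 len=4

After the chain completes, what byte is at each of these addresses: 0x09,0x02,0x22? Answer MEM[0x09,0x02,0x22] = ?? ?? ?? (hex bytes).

MEM[0x09,0x02,0x22] = 35 f6 3e

[0] 0x03->0x20 len=3 : ef 25 70
[1] 0x11->0x03 len=5 : d6 1d 3e 35 e4
[2] 0x24->0x05 len=2 : f6 ab
[3] 0x13->0x05 len=4 : 3e 35 e4 d8
[4] 0x13->0x0d len=5 : 3e 35 e4 d8 f0
[5] 0x12->0x21 len=5 : 1d 3e 35 e4 d8
[6] 0x21->0x07 len=4 : 1d 3e 35 e4
query mem[0x09]=0x35, mem[0x02]=0xf6, mem[0x22]=0x3e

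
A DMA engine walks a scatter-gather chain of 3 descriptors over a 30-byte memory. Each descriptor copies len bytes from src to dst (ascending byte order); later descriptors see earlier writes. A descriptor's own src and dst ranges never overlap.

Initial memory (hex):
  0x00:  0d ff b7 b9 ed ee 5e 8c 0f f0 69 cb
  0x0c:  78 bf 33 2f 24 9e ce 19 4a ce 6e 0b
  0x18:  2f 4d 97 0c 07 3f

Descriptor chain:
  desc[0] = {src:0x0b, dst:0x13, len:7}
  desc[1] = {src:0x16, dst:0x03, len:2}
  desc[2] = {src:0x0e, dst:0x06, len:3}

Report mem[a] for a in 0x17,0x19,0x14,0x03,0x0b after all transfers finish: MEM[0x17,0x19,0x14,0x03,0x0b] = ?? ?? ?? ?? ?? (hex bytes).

MEM[0x17,0x19,0x14,0x03,0x0b] = 2f 9e 78 33 cb

D0: mem[0x13..0x19] <- [cb 78 bf 33 2f 24 9e]
D1: mem[0x03..0x04] <- [33 2f]
D2: mem[0x06..0x08] <- [33 2f 24]
query mem[0x17]=0x2f, mem[0x19]=0x9e, mem[0x14]=0x78, mem[0x03]=0x33, mem[0x0b]=0xcb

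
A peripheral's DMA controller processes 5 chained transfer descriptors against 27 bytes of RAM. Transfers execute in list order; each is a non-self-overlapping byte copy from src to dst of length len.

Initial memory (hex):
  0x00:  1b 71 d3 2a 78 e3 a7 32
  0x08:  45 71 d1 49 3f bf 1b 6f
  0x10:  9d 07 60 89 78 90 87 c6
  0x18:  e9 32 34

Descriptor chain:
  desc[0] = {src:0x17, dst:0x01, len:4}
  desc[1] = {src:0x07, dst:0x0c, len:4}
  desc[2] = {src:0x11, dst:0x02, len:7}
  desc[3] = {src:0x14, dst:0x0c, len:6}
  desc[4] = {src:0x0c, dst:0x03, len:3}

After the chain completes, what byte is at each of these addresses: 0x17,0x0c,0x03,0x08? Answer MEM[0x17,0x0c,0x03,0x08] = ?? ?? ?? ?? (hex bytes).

  after D0: wrote 4B at 0x01 = c6e93234
  after D1: wrote 4B at 0x0c = 324571d1
  after D2: wrote 7B at 0x02 = 076089789087c6
  after D3: wrote 6B at 0x0c = 789087c6e932
  after D4: wrote 3B at 0x03 = 789087
query mem[0x17]=0xc6, mem[0x0c]=0x78, mem[0x03]=0x78, mem[0x08]=0xc6

MEM[0x17,0x0c,0x03,0x08] = c6 78 78 c6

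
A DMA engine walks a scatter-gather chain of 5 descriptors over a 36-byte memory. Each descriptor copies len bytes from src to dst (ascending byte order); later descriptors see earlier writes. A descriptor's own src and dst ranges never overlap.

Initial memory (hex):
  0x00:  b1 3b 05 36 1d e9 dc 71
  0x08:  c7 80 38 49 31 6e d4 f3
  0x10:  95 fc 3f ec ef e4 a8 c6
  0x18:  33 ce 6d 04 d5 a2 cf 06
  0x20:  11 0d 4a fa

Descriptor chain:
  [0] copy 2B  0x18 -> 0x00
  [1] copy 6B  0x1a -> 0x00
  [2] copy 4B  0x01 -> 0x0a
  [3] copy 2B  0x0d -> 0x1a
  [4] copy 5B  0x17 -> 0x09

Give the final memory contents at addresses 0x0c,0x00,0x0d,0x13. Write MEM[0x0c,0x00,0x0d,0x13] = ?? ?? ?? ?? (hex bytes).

  after D0: wrote 2B at 0x00 = 33ce
  after D1: wrote 6B at 0x00 = 6d04d5a2cf06
  after D2: wrote 4B at 0x0a = 04d5a2cf
  after D3: wrote 2B at 0x1a = cfd4
  after D4: wrote 5B at 0x09 = c633cecfd4
query mem[0x0c]=0xcf, mem[0x00]=0x6d, mem[0x0d]=0xd4, mem[0x13]=0xec

MEM[0x0c,0x00,0x0d,0x13] = cf 6d d4 ec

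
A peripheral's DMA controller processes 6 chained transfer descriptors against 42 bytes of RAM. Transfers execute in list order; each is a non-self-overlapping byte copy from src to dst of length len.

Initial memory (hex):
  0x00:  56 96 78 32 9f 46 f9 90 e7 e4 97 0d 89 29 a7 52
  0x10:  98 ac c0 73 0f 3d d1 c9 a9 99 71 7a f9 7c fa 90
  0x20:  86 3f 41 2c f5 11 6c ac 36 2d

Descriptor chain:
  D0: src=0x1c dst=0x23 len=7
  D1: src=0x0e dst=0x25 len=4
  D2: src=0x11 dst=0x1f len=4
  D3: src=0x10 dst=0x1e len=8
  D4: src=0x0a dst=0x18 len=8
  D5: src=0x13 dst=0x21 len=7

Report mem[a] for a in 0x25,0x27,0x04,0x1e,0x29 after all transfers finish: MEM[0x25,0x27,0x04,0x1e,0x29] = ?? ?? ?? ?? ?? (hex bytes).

MEM[0x25,0x27,0x04,0x1e,0x29] = c9 0d 9f 98 41

  after D0: wrote 7B at 0x23 = f97cfa90863f41
  after D1: wrote 4B at 0x25 = a75298ac
  after D2: wrote 4B at 0x1f = acc0730f
  after D3: wrote 8B at 0x1e = 98acc0730f3dd1c9
  after D4: wrote 8B at 0x18 = 970d8929a75298ac
  after D5: wrote 7B at 0x21 = 730f3dd1c9970d
query mem[0x25]=0xc9, mem[0x27]=0x0d, mem[0x04]=0x9f, mem[0x1e]=0x98, mem[0x29]=0x41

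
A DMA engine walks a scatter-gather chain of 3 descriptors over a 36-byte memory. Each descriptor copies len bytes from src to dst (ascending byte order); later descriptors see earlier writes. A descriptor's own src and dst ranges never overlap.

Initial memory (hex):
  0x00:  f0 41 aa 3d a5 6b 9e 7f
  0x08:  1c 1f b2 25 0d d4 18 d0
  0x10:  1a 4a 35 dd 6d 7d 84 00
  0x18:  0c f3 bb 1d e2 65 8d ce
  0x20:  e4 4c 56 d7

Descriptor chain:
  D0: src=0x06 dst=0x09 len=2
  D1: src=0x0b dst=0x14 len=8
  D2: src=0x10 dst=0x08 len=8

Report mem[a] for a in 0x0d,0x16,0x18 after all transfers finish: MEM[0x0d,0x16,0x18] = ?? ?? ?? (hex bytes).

MEM[0x0d,0x16,0x18] = 0d d4 d0

  after D0: wrote 2B at 0x09 = 9e7f
  after D1: wrote 8B at 0x14 = 250dd418d01a4a35
  after D2: wrote 8B at 0x08 = 1a4a35dd250dd418
query mem[0x0d]=0x0d, mem[0x16]=0xd4, mem[0x18]=0xd0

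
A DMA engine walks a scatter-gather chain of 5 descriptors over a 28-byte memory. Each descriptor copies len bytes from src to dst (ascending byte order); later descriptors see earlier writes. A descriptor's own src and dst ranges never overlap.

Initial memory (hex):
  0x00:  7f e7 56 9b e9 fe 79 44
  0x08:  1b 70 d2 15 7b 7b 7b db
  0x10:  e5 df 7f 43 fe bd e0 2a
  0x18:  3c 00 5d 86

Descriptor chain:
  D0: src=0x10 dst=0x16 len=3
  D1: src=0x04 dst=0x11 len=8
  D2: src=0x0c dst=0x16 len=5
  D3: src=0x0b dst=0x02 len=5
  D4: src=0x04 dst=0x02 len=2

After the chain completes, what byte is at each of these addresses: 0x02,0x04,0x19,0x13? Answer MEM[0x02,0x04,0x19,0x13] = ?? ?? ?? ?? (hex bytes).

[0] 0x10->0x16 len=3 : e5 df 7f
[1] 0x04->0x11 len=8 : e9 fe 79 44 1b 70 d2 15
[2] 0x0c->0x16 len=5 : 7b 7b 7b db e5
[3] 0x0b->0x02 len=5 : 15 7b 7b 7b db
[4] 0x04->0x02 len=2 : 7b 7b
query mem[0x02]=0x7b, mem[0x04]=0x7b, mem[0x19]=0xdb, mem[0x13]=0x79

MEM[0x02,0x04,0x19,0x13] = 7b 7b db 79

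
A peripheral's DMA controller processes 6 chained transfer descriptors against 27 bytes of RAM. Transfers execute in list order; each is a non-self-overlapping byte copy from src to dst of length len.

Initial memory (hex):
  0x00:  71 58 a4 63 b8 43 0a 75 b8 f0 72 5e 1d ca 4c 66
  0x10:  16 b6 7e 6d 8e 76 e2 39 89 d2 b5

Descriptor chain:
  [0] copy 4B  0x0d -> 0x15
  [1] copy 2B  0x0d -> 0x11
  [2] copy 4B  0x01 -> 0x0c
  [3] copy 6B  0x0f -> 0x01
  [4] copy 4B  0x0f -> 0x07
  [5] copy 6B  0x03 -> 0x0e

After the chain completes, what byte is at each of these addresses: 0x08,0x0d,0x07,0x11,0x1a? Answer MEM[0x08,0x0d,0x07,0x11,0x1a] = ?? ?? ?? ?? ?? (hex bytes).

[0] 0x0d->0x15 len=4 : ca 4c 66 16
[1] 0x0d->0x11 len=2 : ca 4c
[2] 0x01->0x0c len=4 : 58 a4 63 b8
[3] 0x0f->0x01 len=6 : b8 16 ca 4c 6d 8e
[4] 0x0f->0x07 len=4 : b8 16 ca 4c
[5] 0x03->0x0e len=6 : ca 4c 6d 8e b8 16
query mem[0x08]=0x16, mem[0x0d]=0xa4, mem[0x07]=0xb8, mem[0x11]=0x8e, mem[0x1a]=0xb5

MEM[0x08,0x0d,0x07,0x11,0x1a] = 16 a4 b8 8e b5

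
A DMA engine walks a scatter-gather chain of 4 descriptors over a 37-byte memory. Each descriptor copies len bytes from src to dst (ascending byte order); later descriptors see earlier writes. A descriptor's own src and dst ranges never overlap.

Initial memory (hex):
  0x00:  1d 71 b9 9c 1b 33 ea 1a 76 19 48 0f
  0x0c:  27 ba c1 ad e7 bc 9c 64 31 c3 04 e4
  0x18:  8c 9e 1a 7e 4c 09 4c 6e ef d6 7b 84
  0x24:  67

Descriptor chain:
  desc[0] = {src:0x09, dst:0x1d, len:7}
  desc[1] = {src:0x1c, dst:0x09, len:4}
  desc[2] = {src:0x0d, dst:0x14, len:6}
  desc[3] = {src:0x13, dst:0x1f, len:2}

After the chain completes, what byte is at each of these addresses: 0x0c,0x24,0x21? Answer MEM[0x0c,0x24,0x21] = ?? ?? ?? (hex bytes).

#0 dst[0x1d+7] := {0x19,0x48,0x0f,0x27,0xba,0xc1,0xad}
#1 dst[0x09+4] := {0x4c,0x19,0x48,0x0f}
#2 dst[0x14+6] := {0xba,0xc1,0xad,0xe7,0xbc,0x9c}
#3 dst[0x1f+2] := {0x64,0xba}
query mem[0x0c]=0x0f, mem[0x24]=0x67, mem[0x21]=0xba

MEM[0x0c,0x24,0x21] = 0f 67 ba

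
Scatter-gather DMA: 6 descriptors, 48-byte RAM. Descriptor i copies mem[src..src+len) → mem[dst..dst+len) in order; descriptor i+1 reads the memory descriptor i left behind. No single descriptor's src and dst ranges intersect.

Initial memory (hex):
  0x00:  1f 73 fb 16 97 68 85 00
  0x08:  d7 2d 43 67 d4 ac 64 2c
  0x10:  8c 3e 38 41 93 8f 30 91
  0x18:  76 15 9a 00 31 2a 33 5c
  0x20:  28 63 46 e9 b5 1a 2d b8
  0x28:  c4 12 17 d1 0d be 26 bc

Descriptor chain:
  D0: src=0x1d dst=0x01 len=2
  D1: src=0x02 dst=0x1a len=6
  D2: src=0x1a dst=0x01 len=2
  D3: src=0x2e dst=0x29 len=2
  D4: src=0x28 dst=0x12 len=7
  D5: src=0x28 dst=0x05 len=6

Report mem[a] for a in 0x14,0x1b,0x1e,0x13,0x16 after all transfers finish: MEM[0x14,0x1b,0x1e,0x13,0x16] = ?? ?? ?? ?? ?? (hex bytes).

MEM[0x14,0x1b,0x1e,0x13,0x16] = bc 16 85 26 0d

[0] 0x1d->0x01 len=2 : 2a 33
[1] 0x02->0x1a len=6 : 33 16 97 68 85 00
[2] 0x1a->0x01 len=2 : 33 16
[3] 0x2e->0x29 len=2 : 26 bc
[4] 0x28->0x12 len=7 : c4 26 bc d1 0d be 26
[5] 0x28->0x05 len=6 : c4 26 bc d1 0d be
query mem[0x14]=0xbc, mem[0x1b]=0x16, mem[0x1e]=0x85, mem[0x13]=0x26, mem[0x16]=0x0d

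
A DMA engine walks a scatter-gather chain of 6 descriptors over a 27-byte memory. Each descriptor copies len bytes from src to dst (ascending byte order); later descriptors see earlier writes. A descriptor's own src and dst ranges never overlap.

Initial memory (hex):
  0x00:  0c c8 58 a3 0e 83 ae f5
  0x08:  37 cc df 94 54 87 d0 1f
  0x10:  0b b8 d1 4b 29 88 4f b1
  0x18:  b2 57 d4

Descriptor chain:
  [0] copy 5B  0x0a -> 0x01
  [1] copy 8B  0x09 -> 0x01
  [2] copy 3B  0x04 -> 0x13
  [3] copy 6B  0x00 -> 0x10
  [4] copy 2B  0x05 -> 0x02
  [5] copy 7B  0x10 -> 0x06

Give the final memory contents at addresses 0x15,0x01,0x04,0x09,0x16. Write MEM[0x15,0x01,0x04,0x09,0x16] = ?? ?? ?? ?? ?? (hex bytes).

[0] 0x0a->0x01 len=5 : df 94 54 87 d0
[1] 0x09->0x01 len=8 : cc df 94 54 87 d0 1f 0b
[2] 0x04->0x13 len=3 : 54 87 d0
[3] 0x00->0x10 len=6 : 0c cc df 94 54 87
[4] 0x05->0x02 len=2 : 87 d0
[5] 0x10->0x06 len=7 : 0c cc df 94 54 87 4f
query mem[0x15]=0x87, mem[0x01]=0xcc, mem[0x04]=0x54, mem[0x09]=0x94, mem[0x16]=0x4f

MEM[0x15,0x01,0x04,0x09,0x16] = 87 cc 54 94 4f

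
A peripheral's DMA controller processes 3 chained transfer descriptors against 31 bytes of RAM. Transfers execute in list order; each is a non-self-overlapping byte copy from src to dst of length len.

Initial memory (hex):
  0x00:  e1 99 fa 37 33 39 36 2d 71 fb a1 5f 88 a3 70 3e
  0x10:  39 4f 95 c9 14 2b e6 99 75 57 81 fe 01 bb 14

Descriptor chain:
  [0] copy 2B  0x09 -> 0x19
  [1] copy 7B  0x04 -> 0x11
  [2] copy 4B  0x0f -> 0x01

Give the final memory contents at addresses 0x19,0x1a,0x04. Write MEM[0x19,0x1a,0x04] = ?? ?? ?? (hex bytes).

D0: mem[0x19..0x1a] <- [fb a1]
D1: mem[0x11..0x17] <- [33 39 36 2d 71 fb a1]
D2: mem[0x01..0x04] <- [3e 39 33 39]
query mem[0x19]=0xfb, mem[0x1a]=0xa1, mem[0x04]=0x39

MEM[0x19,0x1a,0x04] = fb a1 39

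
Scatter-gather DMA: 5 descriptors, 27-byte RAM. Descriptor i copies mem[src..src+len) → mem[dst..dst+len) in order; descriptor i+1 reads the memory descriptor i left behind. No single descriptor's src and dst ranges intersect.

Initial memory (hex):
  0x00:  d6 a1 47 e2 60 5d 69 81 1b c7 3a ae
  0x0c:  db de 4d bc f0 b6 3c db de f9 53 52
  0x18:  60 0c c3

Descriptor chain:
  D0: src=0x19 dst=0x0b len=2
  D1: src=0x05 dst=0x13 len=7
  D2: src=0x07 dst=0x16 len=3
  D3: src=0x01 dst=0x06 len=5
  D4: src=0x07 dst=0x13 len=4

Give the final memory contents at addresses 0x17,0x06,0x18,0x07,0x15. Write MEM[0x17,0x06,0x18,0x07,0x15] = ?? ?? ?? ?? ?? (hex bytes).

[0] 0x19->0x0b len=2 : 0c c3
[1] 0x05->0x13 len=7 : 5d 69 81 1b c7 3a 0c
[2] 0x07->0x16 len=3 : 81 1b c7
[3] 0x01->0x06 len=5 : a1 47 e2 60 5d
[4] 0x07->0x13 len=4 : 47 e2 60 5d
query mem[0x17]=0x1b, mem[0x06]=0xa1, mem[0x18]=0xc7, mem[0x07]=0x47, mem[0x15]=0x60

MEM[0x17,0x06,0x18,0x07,0x15] = 1b a1 c7 47 60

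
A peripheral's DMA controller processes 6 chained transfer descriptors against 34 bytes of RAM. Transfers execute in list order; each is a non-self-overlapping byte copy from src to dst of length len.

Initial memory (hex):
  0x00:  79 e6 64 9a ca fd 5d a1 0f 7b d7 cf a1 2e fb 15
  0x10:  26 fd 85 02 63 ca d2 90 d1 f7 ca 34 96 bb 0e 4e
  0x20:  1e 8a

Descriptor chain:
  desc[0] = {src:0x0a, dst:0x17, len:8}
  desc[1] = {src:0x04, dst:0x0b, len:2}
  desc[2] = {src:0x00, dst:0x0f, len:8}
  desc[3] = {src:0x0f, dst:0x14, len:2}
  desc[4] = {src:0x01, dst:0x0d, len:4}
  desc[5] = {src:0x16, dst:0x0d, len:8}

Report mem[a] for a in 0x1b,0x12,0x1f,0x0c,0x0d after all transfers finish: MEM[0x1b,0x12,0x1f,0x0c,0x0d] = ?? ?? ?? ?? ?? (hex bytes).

[0] 0x0a->0x17 len=8 : d7 cf a1 2e fb 15 26 fd
[1] 0x04->0x0b len=2 : ca fd
[2] 0x00->0x0f len=8 : 79 e6 64 9a ca fd 5d a1
[3] 0x0f->0x14 len=2 : 79 e6
[4] 0x01->0x0d len=4 : e6 64 9a ca
[5] 0x16->0x0d len=8 : a1 d7 cf a1 2e fb 15 26
query mem[0x1b]=0xfb, mem[0x12]=0xfb, mem[0x1f]=0x4e, mem[0x0c]=0xfd, mem[0x0d]=0xa1

MEM[0x1b,0x12,0x1f,0x0c,0x0d] = fb fb 4e fd a1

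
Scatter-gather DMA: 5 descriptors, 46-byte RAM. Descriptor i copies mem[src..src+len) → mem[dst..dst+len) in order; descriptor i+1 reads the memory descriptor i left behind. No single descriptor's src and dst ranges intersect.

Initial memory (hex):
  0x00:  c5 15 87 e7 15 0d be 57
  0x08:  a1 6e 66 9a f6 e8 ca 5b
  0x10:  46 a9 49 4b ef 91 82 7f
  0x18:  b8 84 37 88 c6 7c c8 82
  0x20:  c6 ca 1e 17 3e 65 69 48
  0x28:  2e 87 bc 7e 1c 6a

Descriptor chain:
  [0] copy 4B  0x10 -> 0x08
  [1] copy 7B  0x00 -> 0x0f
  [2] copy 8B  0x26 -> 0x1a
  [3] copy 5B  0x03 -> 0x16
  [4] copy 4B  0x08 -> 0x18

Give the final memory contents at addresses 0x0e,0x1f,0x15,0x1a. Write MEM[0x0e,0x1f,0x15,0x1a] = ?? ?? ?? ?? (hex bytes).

MEM[0x0e,0x1f,0x15,0x1a] = ca 7e be 49

D0: mem[0x08..0x0b] <- [46 a9 49 4b]
D1: mem[0x0f..0x15] <- [c5 15 87 e7 15 0d be]
D2: mem[0x1a..0x21] <- [69 48 2e 87 bc 7e 1c 6a]
D3: mem[0x16..0x1a] <- [e7 15 0d be 57]
D4: mem[0x18..0x1b] <- [46 a9 49 4b]
query mem[0x0e]=0xca, mem[0x1f]=0x7e, mem[0x15]=0xbe, mem[0x1a]=0x49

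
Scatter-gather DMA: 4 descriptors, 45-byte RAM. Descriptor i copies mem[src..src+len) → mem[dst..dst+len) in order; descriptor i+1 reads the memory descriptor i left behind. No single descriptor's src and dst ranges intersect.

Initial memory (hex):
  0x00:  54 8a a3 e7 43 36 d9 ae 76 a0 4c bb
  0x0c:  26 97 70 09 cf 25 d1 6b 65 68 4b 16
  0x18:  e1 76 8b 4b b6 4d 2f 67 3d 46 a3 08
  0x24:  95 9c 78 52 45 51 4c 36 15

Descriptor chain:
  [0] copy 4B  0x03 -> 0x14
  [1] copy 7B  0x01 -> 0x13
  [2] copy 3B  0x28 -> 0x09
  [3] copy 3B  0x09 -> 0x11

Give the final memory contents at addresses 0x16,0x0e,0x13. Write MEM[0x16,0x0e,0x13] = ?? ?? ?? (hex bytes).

#0 dst[0x14+4] := {0xe7,0x43,0x36,0xd9}
#1 dst[0x13+7] := {0x8a,0xa3,0xe7,0x43,0x36,0xd9,0xae}
#2 dst[0x09+3] := {0x45,0x51,0x4c}
#3 dst[0x11+3] := {0x45,0x51,0x4c}
query mem[0x16]=0x43, mem[0x0e]=0x70, mem[0x13]=0x4c

MEM[0x16,0x0e,0x13] = 43 70 4c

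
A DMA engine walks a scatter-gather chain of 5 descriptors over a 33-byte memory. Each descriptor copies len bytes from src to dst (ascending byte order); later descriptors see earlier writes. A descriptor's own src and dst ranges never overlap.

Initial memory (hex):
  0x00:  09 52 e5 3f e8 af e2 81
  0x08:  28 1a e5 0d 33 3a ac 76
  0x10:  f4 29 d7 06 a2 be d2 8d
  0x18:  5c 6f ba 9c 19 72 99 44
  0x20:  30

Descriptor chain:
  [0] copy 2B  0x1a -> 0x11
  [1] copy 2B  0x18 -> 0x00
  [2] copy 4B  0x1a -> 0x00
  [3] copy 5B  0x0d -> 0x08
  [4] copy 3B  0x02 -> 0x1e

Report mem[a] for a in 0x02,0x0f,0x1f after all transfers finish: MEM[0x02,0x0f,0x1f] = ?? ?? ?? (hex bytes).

MEM[0x02,0x0f,0x1f] = 19 76 72

D0: mem[0x11..0x12] <- [ba 9c]
D1: mem[0x00..0x01] <- [5c 6f]
D2: mem[0x00..0x03] <- [ba 9c 19 72]
D3: mem[0x08..0x0c] <- [3a ac 76 f4 ba]
D4: mem[0x1e..0x20] <- [19 72 e8]
query mem[0x02]=0x19, mem[0x0f]=0x76, mem[0x1f]=0x72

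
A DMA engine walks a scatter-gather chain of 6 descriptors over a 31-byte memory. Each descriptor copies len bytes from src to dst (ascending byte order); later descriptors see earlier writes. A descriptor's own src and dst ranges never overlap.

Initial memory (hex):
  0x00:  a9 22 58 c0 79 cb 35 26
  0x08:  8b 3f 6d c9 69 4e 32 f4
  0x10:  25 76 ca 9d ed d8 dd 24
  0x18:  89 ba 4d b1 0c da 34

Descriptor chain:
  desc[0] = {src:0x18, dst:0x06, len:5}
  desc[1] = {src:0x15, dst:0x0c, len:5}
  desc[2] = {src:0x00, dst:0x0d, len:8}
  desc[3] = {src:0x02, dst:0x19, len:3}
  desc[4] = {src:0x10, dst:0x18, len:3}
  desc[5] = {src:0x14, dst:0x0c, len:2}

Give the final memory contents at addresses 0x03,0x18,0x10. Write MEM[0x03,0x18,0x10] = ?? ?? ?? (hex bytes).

MEM[0x03,0x18,0x10] = c0 c0 c0

[0] 0x18->0x06 len=5 : 89 ba 4d b1 0c
[1] 0x15->0x0c len=5 : d8 dd 24 89 ba
[2] 0x00->0x0d len=8 : a9 22 58 c0 79 cb 89 ba
[3] 0x02->0x19 len=3 : 58 c0 79
[4] 0x10->0x18 len=3 : c0 79 cb
[5] 0x14->0x0c len=2 : ba d8
query mem[0x03]=0xc0, mem[0x18]=0xc0, mem[0x10]=0xc0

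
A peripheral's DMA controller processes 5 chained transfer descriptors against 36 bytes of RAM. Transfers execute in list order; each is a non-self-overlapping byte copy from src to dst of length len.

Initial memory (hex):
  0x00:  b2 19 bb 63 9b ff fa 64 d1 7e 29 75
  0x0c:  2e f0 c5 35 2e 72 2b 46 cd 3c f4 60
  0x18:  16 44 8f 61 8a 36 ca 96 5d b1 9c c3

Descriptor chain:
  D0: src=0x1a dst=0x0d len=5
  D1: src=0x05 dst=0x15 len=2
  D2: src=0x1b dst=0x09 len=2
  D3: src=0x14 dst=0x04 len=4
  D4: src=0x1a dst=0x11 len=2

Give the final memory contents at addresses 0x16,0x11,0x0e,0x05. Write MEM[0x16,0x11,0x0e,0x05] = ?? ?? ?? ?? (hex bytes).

[0] 0x1a->0x0d len=5 : 8f 61 8a 36 ca
[1] 0x05->0x15 len=2 : ff fa
[2] 0x1b->0x09 len=2 : 61 8a
[3] 0x14->0x04 len=4 : cd ff fa 60
[4] 0x1a->0x11 len=2 : 8f 61
query mem[0x16]=0xfa, mem[0x11]=0x8f, mem[0x0e]=0x61, mem[0x05]=0xff

MEM[0x16,0x11,0x0e,0x05] = fa 8f 61 ff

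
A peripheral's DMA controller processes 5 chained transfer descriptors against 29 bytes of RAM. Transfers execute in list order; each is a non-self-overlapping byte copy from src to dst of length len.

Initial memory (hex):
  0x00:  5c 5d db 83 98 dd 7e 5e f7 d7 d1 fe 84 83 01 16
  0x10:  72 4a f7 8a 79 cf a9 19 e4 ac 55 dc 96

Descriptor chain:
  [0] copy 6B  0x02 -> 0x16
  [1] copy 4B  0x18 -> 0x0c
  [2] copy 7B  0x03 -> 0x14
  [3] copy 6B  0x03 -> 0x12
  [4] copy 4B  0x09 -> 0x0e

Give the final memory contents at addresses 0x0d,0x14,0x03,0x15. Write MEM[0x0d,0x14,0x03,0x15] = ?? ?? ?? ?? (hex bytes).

  after D0: wrote 6B at 0x16 = db8398dd7e5e
  after D1: wrote 4B at 0x0c = 98dd7e5e
  after D2: wrote 7B at 0x14 = 8398dd7e5ef7d7
  after D3: wrote 6B at 0x12 = 8398dd7e5ef7
  after D4: wrote 4B at 0x0e = d7d1fe98
query mem[0x0d]=0xdd, mem[0x14]=0xdd, mem[0x03]=0x83, mem[0x15]=0x7e

MEM[0x0d,0x14,0x03,0x15] = dd dd 83 7e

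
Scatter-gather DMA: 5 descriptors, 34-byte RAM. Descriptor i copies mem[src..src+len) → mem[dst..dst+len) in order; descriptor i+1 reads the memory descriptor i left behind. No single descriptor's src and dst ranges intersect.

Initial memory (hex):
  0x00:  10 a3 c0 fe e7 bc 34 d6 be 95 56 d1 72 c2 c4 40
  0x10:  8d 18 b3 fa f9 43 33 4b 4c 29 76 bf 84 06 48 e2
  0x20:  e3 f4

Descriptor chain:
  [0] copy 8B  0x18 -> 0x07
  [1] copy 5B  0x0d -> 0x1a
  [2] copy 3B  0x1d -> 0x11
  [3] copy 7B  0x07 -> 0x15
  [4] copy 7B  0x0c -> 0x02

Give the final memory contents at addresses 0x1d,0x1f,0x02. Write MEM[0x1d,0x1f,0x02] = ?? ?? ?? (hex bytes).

#0 dst[0x07+8] := {0x4c,0x29,0x76,0xbf,0x84,0x06,0x48,0xe2}
#1 dst[0x1a+5] := {0x48,0xe2,0x40,0x8d,0x18}
#2 dst[0x11+3] := {0x8d,0x18,0xe2}
#3 dst[0x15+7] := {0x4c,0x29,0x76,0xbf,0x84,0x06,0x48}
#4 dst[0x02+7] := {0x06,0x48,0xe2,0x40,0x8d,0x8d,0x18}
query mem[0x1d]=0x8d, mem[0x1f]=0xe2, mem[0x02]=0x06

MEM[0x1d,0x1f,0x02] = 8d e2 06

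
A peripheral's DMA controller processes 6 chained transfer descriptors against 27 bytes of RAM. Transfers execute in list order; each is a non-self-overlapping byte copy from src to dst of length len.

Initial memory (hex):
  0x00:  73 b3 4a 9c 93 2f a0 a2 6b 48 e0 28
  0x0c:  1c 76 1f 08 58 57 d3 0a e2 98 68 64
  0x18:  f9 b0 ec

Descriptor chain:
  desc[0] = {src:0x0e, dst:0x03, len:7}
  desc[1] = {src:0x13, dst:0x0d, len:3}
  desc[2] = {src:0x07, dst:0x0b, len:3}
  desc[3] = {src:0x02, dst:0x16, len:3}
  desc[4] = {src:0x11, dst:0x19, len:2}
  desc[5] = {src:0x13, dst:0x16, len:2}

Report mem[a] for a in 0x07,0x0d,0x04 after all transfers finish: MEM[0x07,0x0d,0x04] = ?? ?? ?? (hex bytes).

#0 dst[0x03+7] := {0x1f,0x08,0x58,0x57,0xd3,0x0a,0xe2}
#1 dst[0x0d+3] := {0x0a,0xe2,0x98}
#2 dst[0x0b+3] := {0xd3,0x0a,0xe2}
#3 dst[0x16+3] := {0x4a,0x1f,0x08}
#4 dst[0x19+2] := {0x57,0xd3}
#5 dst[0x16+2] := {0x0a,0xe2}
query mem[0x07]=0xd3, mem[0x0d]=0xe2, mem[0x04]=0x08

MEM[0x07,0x0d,0x04] = d3 e2 08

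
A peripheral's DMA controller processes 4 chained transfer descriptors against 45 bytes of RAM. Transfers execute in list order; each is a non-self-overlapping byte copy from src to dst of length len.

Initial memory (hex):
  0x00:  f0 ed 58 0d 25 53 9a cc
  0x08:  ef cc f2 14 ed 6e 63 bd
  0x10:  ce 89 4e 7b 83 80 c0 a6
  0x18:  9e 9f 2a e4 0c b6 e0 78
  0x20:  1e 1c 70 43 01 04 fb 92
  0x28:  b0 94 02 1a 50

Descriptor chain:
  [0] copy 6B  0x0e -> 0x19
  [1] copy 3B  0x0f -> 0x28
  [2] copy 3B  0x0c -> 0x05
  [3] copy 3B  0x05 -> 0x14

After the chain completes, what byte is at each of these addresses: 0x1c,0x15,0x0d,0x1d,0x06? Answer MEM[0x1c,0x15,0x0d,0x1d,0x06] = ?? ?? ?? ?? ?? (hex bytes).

MEM[0x1c,0x15,0x0d,0x1d,0x06] = 89 6e 6e 4e 6e

D0: mem[0x19..0x1e] <- [63 bd ce 89 4e 7b]
D1: mem[0x28..0x2a] <- [bd ce 89]
D2: mem[0x05..0x07] <- [ed 6e 63]
D3: mem[0x14..0x16] <- [ed 6e 63]
query mem[0x1c]=0x89, mem[0x15]=0x6e, mem[0x0d]=0x6e, mem[0x1d]=0x4e, mem[0x06]=0x6e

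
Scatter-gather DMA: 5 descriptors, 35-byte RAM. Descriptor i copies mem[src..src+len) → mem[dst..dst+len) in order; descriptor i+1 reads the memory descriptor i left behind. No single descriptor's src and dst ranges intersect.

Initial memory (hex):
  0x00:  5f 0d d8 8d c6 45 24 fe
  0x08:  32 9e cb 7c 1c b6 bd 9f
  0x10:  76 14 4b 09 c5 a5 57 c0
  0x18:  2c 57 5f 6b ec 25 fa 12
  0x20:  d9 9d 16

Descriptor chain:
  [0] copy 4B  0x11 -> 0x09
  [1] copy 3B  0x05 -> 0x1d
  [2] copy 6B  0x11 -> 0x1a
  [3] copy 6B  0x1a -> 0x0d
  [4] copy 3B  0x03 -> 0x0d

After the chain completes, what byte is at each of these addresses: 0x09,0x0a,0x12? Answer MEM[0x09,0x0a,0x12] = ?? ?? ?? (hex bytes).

MEM[0x09,0x0a,0x12] = 14 4b 57

  after D0: wrote 4B at 0x09 = 144b09c5
  after D1: wrote 3B at 0x1d = 4524fe
  after D2: wrote 6B at 0x1a = 144b09c5a557
  after D3: wrote 6B at 0x0d = 144b09c5a557
  after D4: wrote 3B at 0x0d = 8dc645
query mem[0x09]=0x14, mem[0x0a]=0x4b, mem[0x12]=0x57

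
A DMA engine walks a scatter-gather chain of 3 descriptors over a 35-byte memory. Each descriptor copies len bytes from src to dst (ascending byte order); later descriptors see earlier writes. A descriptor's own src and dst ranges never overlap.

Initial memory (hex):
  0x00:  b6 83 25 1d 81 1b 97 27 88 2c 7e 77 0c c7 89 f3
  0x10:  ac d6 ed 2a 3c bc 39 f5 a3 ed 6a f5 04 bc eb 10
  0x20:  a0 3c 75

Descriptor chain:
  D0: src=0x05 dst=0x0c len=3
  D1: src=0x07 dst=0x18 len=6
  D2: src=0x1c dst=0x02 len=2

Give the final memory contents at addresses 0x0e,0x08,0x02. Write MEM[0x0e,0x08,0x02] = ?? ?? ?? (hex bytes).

MEM[0x0e,0x08,0x02] = 27 88 77

[0] 0x05->0x0c len=3 : 1b 97 27
[1] 0x07->0x18 len=6 : 27 88 2c 7e 77 1b
[2] 0x1c->0x02 len=2 : 77 1b
query mem[0x0e]=0x27, mem[0x08]=0x88, mem[0x02]=0x77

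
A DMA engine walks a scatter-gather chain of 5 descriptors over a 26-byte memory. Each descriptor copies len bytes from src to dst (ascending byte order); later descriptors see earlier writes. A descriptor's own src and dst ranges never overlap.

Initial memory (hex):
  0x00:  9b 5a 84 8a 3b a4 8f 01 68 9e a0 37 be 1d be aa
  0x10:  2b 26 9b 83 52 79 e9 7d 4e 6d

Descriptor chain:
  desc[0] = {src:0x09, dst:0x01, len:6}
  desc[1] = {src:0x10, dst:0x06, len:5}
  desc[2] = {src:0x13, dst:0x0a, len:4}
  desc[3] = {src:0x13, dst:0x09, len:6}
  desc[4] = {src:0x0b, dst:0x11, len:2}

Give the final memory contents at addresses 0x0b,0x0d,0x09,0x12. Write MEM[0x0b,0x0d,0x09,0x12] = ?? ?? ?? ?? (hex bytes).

MEM[0x0b,0x0d,0x09,0x12] = 79 7d 83 e9

[0] 0x09->0x01 len=6 : 9e a0 37 be 1d be
[1] 0x10->0x06 len=5 : 2b 26 9b 83 52
[2] 0x13->0x0a len=4 : 83 52 79 e9
[3] 0x13->0x09 len=6 : 83 52 79 e9 7d 4e
[4] 0x0b->0x11 len=2 : 79 e9
query mem[0x0b]=0x79, mem[0x0d]=0x7d, mem[0x09]=0x83, mem[0x12]=0xe9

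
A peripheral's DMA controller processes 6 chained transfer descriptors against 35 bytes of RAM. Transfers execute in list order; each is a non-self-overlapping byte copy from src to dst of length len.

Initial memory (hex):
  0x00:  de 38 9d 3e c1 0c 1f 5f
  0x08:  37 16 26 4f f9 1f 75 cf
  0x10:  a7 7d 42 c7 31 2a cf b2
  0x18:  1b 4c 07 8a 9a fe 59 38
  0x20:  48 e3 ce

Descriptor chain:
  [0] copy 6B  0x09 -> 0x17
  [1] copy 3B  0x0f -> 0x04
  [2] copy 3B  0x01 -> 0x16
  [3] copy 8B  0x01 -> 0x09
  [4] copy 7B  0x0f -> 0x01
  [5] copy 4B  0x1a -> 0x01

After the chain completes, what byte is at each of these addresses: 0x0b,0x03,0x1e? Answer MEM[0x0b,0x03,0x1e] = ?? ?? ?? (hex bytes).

MEM[0x0b,0x03,0x1e] = 3e 75 59

  after D0: wrote 6B at 0x17 = 16264ff91f75
  after D1: wrote 3B at 0x04 = cfa77d
  after D2: wrote 3B at 0x16 = 389d3e
  after D3: wrote 8B at 0x09 = 389d3ecfa77d5f37
  after D4: wrote 7B at 0x01 = 5f377d42c7312a
  after D5: wrote 4B at 0x01 = f91f75fe
query mem[0x0b]=0x3e, mem[0x03]=0x75, mem[0x1e]=0x59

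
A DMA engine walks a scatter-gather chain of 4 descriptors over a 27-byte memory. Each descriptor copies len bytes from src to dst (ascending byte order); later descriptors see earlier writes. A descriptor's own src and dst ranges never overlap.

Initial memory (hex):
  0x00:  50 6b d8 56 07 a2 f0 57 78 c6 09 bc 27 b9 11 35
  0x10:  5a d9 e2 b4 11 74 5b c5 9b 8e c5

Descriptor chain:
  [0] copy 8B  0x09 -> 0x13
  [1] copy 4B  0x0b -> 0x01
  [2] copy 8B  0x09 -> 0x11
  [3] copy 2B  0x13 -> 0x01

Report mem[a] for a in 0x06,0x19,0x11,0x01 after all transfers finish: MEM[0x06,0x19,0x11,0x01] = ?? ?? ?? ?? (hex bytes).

MEM[0x06,0x19,0x11,0x01] = f0 35 c6 bc

  after D0: wrote 8B at 0x13 = c609bc27b911355a
  after D1: wrote 4B at 0x01 = bc27b911
  after D2: wrote 8B at 0x11 = c609bc27b911355a
  after D3: wrote 2B at 0x01 = bc27
query mem[0x06]=0xf0, mem[0x19]=0x35, mem[0x11]=0xc6, mem[0x01]=0xbc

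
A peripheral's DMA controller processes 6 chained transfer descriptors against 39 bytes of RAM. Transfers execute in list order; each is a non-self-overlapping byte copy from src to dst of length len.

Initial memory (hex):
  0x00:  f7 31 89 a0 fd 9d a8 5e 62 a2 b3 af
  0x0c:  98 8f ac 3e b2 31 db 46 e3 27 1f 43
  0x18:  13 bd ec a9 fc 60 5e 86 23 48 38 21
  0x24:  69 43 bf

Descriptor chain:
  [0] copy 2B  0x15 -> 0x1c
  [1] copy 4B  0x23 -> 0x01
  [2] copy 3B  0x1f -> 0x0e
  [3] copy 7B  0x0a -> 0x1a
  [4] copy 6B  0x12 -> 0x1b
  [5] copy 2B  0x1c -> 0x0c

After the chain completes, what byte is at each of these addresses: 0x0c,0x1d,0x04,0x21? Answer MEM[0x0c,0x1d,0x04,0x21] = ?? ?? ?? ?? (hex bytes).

  after D0: wrote 2B at 0x1c = 271f
  after D1: wrote 4B at 0x01 = 216943bf
  after D2: wrote 3B at 0x0e = 862348
  after D3: wrote 7B at 0x1a = b3af988f862348
  after D4: wrote 6B at 0x1b = db46e3271f43
  after D5: wrote 2B at 0x0c = 46e3
query mem[0x0c]=0x46, mem[0x1d]=0xe3, mem[0x04]=0xbf, mem[0x21]=0x48

MEM[0x0c,0x1d,0x04,0x21] = 46 e3 bf 48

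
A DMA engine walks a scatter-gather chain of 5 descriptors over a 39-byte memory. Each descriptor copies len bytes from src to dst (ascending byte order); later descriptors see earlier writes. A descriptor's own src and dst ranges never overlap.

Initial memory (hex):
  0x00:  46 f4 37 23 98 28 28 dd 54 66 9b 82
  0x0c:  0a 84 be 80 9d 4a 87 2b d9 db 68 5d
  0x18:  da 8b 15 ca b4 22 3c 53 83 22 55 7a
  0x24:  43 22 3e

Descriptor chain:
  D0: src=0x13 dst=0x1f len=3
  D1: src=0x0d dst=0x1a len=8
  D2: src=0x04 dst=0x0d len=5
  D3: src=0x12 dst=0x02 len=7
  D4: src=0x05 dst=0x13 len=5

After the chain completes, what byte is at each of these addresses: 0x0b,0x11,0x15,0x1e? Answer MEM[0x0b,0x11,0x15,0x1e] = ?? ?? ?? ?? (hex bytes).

D0: mem[0x1f..0x21] <- [2b d9 db]
D1: mem[0x1a..0x21] <- [84 be 80 9d 4a 87 2b d9]
D2: mem[0x0d..0x11] <- [98 28 28 dd 54]
D3: mem[0x02..0x08] <- [87 2b d9 db 68 5d da]
D4: mem[0x13..0x17] <- [db 68 5d da 66]
query mem[0x0b]=0x82, mem[0x11]=0x54, mem[0x15]=0x5d, mem[0x1e]=0x4a

MEM[0x0b,0x11,0x15,0x1e] = 82 54 5d 4a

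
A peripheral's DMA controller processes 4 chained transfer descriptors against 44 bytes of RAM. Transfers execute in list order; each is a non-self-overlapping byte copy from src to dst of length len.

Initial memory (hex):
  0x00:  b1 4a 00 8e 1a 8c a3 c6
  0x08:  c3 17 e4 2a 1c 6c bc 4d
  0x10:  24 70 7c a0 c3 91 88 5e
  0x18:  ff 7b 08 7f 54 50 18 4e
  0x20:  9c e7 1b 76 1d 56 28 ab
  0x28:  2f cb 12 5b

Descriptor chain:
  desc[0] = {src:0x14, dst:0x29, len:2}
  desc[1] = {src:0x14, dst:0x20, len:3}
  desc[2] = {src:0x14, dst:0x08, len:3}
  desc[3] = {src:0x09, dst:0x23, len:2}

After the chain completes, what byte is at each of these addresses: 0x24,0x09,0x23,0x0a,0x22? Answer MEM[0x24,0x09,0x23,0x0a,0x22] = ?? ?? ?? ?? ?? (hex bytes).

MEM[0x24,0x09,0x23,0x0a,0x22] = 88 91 91 88 88

[0] 0x14->0x29 len=2 : c3 91
[1] 0x14->0x20 len=3 : c3 91 88
[2] 0x14->0x08 len=3 : c3 91 88
[3] 0x09->0x23 len=2 : 91 88
query mem[0x24]=0x88, mem[0x09]=0x91, mem[0x23]=0x91, mem[0x0a]=0x88, mem[0x22]=0x88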